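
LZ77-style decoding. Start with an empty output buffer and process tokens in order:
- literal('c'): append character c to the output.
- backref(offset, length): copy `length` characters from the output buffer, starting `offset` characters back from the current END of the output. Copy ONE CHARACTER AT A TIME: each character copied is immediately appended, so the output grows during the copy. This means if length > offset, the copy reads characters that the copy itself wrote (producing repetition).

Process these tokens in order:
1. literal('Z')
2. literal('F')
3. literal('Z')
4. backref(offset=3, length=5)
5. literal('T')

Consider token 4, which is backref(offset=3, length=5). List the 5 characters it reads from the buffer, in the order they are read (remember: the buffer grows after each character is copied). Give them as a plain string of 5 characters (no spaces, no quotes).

Token 1: literal('Z'). Output: "Z"
Token 2: literal('F'). Output: "ZF"
Token 3: literal('Z'). Output: "ZFZ"
Token 4: backref(off=3, len=5). Buffer before: "ZFZ" (len 3)
  byte 1: read out[0]='Z', append. Buffer now: "ZFZZ"
  byte 2: read out[1]='F', append. Buffer now: "ZFZZF"
  byte 3: read out[2]='Z', append. Buffer now: "ZFZZFZ"
  byte 4: read out[3]='Z', append. Buffer now: "ZFZZFZZ"
  byte 5: read out[4]='F', append. Buffer now: "ZFZZFZZF"

Answer: ZFZZF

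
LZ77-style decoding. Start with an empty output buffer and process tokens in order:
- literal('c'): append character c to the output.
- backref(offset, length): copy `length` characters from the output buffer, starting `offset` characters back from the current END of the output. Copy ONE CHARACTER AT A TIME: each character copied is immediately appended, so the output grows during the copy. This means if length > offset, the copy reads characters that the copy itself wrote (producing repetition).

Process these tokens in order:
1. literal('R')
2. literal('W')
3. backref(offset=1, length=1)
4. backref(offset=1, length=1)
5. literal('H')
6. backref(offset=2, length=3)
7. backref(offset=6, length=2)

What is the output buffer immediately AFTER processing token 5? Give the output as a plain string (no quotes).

Token 1: literal('R'). Output: "R"
Token 2: literal('W'). Output: "RW"
Token 3: backref(off=1, len=1). Copied 'W' from pos 1. Output: "RWW"
Token 4: backref(off=1, len=1). Copied 'W' from pos 2. Output: "RWWW"
Token 5: literal('H'). Output: "RWWWH"

Answer: RWWWH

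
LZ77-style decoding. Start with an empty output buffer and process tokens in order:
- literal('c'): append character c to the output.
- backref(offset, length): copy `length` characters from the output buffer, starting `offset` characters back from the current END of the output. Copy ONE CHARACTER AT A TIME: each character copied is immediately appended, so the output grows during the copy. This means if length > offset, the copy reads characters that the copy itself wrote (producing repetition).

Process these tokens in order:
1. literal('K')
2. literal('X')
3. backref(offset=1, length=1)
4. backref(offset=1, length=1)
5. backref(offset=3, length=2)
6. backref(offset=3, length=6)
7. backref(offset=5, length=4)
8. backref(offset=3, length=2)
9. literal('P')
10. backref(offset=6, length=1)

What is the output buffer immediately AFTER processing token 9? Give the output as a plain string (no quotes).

Answer: KXXXXXXXXXXXXXXXXXP

Derivation:
Token 1: literal('K'). Output: "K"
Token 2: literal('X'). Output: "KX"
Token 3: backref(off=1, len=1). Copied 'X' from pos 1. Output: "KXX"
Token 4: backref(off=1, len=1). Copied 'X' from pos 2. Output: "KXXX"
Token 5: backref(off=3, len=2). Copied 'XX' from pos 1. Output: "KXXXXX"
Token 6: backref(off=3, len=6) (overlapping!). Copied 'XXXXXX' from pos 3. Output: "KXXXXXXXXXXX"
Token 7: backref(off=5, len=4). Copied 'XXXX' from pos 7. Output: "KXXXXXXXXXXXXXXX"
Token 8: backref(off=3, len=2). Copied 'XX' from pos 13. Output: "KXXXXXXXXXXXXXXXXX"
Token 9: literal('P'). Output: "KXXXXXXXXXXXXXXXXXP"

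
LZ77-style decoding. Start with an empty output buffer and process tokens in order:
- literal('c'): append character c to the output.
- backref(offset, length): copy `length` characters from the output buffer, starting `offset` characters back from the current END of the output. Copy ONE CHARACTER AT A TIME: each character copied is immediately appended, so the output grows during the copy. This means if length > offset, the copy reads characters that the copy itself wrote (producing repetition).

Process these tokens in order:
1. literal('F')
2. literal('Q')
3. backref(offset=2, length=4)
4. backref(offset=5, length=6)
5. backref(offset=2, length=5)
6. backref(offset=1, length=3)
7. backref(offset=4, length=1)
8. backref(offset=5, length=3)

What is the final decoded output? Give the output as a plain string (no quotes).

Token 1: literal('F'). Output: "F"
Token 2: literal('Q'). Output: "FQ"
Token 3: backref(off=2, len=4) (overlapping!). Copied 'FQFQ' from pos 0. Output: "FQFQFQ"
Token 4: backref(off=5, len=6) (overlapping!). Copied 'QFQFQQ' from pos 1. Output: "FQFQFQQFQFQQ"
Token 5: backref(off=2, len=5) (overlapping!). Copied 'QQQQQ' from pos 10. Output: "FQFQFQQFQFQQQQQQQ"
Token 6: backref(off=1, len=3) (overlapping!). Copied 'QQQ' from pos 16. Output: "FQFQFQQFQFQQQQQQQQQQ"
Token 7: backref(off=4, len=1). Copied 'Q' from pos 16. Output: "FQFQFQQFQFQQQQQQQQQQQ"
Token 8: backref(off=5, len=3). Copied 'QQQ' from pos 16. Output: "FQFQFQQFQFQQQQQQQQQQQQQQ"

Answer: FQFQFQQFQFQQQQQQQQQQQQQQ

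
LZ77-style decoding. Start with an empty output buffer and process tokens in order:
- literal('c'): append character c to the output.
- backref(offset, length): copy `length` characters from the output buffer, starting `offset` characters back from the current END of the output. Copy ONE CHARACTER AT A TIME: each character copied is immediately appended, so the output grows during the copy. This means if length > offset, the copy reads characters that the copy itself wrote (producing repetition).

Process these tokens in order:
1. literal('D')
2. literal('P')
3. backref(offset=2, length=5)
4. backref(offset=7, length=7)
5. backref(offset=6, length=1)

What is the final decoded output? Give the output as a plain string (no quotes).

Token 1: literal('D'). Output: "D"
Token 2: literal('P'). Output: "DP"
Token 3: backref(off=2, len=5) (overlapping!). Copied 'DPDPD' from pos 0. Output: "DPDPDPD"
Token 4: backref(off=7, len=7). Copied 'DPDPDPD' from pos 0. Output: "DPDPDPDDPDPDPD"
Token 5: backref(off=6, len=1). Copied 'P' from pos 8. Output: "DPDPDPDDPDPDPDP"

Answer: DPDPDPDDPDPDPDP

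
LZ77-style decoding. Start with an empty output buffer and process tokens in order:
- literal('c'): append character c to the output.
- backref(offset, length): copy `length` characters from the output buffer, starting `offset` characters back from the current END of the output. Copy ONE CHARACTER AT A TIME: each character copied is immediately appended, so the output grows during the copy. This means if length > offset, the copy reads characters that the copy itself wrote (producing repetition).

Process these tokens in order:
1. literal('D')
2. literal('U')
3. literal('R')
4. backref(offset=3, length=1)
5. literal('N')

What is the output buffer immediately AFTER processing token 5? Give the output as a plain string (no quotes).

Token 1: literal('D'). Output: "D"
Token 2: literal('U'). Output: "DU"
Token 3: literal('R'). Output: "DUR"
Token 4: backref(off=3, len=1). Copied 'D' from pos 0. Output: "DURD"
Token 5: literal('N'). Output: "DURDN"

Answer: DURDN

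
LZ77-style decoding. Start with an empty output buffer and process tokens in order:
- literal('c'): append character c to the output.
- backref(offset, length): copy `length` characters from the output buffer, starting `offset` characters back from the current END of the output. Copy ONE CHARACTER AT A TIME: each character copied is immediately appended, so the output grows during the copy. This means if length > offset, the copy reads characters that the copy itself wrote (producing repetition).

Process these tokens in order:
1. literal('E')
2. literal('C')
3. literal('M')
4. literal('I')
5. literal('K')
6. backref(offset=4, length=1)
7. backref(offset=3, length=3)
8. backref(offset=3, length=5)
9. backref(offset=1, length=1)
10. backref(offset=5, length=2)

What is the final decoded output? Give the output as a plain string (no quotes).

Token 1: literal('E'). Output: "E"
Token 2: literal('C'). Output: "EC"
Token 3: literal('M'). Output: "ECM"
Token 4: literal('I'). Output: "ECMI"
Token 5: literal('K'). Output: "ECMIK"
Token 6: backref(off=4, len=1). Copied 'C' from pos 1. Output: "ECMIKC"
Token 7: backref(off=3, len=3). Copied 'IKC' from pos 3. Output: "ECMIKCIKC"
Token 8: backref(off=3, len=5) (overlapping!). Copied 'IKCIK' from pos 6. Output: "ECMIKCIKCIKCIK"
Token 9: backref(off=1, len=1). Copied 'K' from pos 13. Output: "ECMIKCIKCIKCIKK"
Token 10: backref(off=5, len=2). Copied 'KC' from pos 10. Output: "ECMIKCIKCIKCIKKKC"

Answer: ECMIKCIKCIKCIKKKC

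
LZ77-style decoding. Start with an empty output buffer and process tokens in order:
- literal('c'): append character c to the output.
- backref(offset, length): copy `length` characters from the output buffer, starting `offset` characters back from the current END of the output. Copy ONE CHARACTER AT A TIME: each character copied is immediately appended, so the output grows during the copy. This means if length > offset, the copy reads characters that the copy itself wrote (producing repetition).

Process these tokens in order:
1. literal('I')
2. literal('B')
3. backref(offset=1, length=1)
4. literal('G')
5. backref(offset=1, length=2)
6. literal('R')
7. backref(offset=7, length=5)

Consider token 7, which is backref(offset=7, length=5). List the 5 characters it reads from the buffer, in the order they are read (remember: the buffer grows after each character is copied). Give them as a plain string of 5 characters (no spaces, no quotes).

Answer: IBBGG

Derivation:
Token 1: literal('I'). Output: "I"
Token 2: literal('B'). Output: "IB"
Token 3: backref(off=1, len=1). Copied 'B' from pos 1. Output: "IBB"
Token 4: literal('G'). Output: "IBBG"
Token 5: backref(off=1, len=2) (overlapping!). Copied 'GG' from pos 3. Output: "IBBGGG"
Token 6: literal('R'). Output: "IBBGGGR"
Token 7: backref(off=7, len=5). Buffer before: "IBBGGGR" (len 7)
  byte 1: read out[0]='I', append. Buffer now: "IBBGGGRI"
  byte 2: read out[1]='B', append. Buffer now: "IBBGGGRIB"
  byte 3: read out[2]='B', append. Buffer now: "IBBGGGRIBB"
  byte 4: read out[3]='G', append. Buffer now: "IBBGGGRIBBG"
  byte 5: read out[4]='G', append. Buffer now: "IBBGGGRIBBGG"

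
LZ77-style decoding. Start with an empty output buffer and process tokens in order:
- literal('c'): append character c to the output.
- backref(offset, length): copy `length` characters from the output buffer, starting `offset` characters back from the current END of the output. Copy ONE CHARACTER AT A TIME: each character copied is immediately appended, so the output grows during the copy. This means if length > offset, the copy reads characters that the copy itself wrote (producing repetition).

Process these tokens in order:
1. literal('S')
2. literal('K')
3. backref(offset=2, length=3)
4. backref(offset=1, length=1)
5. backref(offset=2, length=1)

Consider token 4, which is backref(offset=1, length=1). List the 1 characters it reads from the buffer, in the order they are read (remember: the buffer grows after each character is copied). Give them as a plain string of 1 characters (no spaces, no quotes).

Answer: S

Derivation:
Token 1: literal('S'). Output: "S"
Token 2: literal('K'). Output: "SK"
Token 3: backref(off=2, len=3) (overlapping!). Copied 'SKS' from pos 0. Output: "SKSKS"
Token 4: backref(off=1, len=1). Buffer before: "SKSKS" (len 5)
  byte 1: read out[4]='S', append. Buffer now: "SKSKSS"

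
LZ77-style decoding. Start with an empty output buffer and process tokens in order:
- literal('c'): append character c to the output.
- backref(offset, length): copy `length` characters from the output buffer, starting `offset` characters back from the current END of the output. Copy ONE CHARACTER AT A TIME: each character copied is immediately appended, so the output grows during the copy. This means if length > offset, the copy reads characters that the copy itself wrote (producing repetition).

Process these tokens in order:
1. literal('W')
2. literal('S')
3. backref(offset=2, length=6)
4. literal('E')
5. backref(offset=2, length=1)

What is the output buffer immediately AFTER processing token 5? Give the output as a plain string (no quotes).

Answer: WSWSWSWSES

Derivation:
Token 1: literal('W'). Output: "W"
Token 2: literal('S'). Output: "WS"
Token 3: backref(off=2, len=6) (overlapping!). Copied 'WSWSWS' from pos 0. Output: "WSWSWSWS"
Token 4: literal('E'). Output: "WSWSWSWSE"
Token 5: backref(off=2, len=1). Copied 'S' from pos 7. Output: "WSWSWSWSES"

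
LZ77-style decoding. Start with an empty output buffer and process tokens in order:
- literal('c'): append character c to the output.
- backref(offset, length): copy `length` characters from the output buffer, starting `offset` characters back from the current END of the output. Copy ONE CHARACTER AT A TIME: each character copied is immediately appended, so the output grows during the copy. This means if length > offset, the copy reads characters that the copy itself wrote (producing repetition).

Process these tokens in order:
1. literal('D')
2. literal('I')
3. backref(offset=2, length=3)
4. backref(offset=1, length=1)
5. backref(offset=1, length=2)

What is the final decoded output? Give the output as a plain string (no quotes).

Answer: DIDIDDDD

Derivation:
Token 1: literal('D'). Output: "D"
Token 2: literal('I'). Output: "DI"
Token 3: backref(off=2, len=3) (overlapping!). Copied 'DID' from pos 0. Output: "DIDID"
Token 4: backref(off=1, len=1). Copied 'D' from pos 4. Output: "DIDIDD"
Token 5: backref(off=1, len=2) (overlapping!). Copied 'DD' from pos 5. Output: "DIDIDDDD"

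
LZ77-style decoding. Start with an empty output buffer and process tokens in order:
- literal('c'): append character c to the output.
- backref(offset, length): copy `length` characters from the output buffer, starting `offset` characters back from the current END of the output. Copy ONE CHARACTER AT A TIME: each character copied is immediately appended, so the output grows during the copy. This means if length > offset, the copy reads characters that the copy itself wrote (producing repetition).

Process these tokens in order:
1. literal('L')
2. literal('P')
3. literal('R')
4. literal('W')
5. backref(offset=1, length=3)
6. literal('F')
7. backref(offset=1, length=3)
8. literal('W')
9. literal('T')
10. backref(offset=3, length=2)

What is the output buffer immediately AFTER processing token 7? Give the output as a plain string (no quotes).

Answer: LPRWWWWFFFF

Derivation:
Token 1: literal('L'). Output: "L"
Token 2: literal('P'). Output: "LP"
Token 3: literal('R'). Output: "LPR"
Token 4: literal('W'). Output: "LPRW"
Token 5: backref(off=1, len=3) (overlapping!). Copied 'WWW' from pos 3. Output: "LPRWWWW"
Token 6: literal('F'). Output: "LPRWWWWF"
Token 7: backref(off=1, len=3) (overlapping!). Copied 'FFF' from pos 7. Output: "LPRWWWWFFFF"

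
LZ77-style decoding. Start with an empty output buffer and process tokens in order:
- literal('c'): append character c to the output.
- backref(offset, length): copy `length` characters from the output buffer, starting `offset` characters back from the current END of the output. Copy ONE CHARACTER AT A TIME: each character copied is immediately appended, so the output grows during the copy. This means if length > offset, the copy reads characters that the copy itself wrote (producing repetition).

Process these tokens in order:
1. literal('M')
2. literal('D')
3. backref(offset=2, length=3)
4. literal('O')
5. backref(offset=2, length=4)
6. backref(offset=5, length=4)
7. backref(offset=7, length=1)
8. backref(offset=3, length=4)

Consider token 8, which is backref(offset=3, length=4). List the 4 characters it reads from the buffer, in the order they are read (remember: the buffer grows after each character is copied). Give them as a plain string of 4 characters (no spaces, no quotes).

Answer: OMOO

Derivation:
Token 1: literal('M'). Output: "M"
Token 2: literal('D'). Output: "MD"
Token 3: backref(off=2, len=3) (overlapping!). Copied 'MDM' from pos 0. Output: "MDMDM"
Token 4: literal('O'). Output: "MDMDMO"
Token 5: backref(off=2, len=4) (overlapping!). Copied 'MOMO' from pos 4. Output: "MDMDMOMOMO"
Token 6: backref(off=5, len=4). Copied 'OMOM' from pos 5. Output: "MDMDMOMOMOOMOM"
Token 7: backref(off=7, len=1). Copied 'O' from pos 7. Output: "MDMDMOMOMOOMOMO"
Token 8: backref(off=3, len=4). Buffer before: "MDMDMOMOMOOMOMO" (len 15)
  byte 1: read out[12]='O', append. Buffer now: "MDMDMOMOMOOMOMOO"
  byte 2: read out[13]='M', append. Buffer now: "MDMDMOMOMOOMOMOOM"
  byte 3: read out[14]='O', append. Buffer now: "MDMDMOMOMOOMOMOOMO"
  byte 4: read out[15]='O', append. Buffer now: "MDMDMOMOMOOMOMOOMOO"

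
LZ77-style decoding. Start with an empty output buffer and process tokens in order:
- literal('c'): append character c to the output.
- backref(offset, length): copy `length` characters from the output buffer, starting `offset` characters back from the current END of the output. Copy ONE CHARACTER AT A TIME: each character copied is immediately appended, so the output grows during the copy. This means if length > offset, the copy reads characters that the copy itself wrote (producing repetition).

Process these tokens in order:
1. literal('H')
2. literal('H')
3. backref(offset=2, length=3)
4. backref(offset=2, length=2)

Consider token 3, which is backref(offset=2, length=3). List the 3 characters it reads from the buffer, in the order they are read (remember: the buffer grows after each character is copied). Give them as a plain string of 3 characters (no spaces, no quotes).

Answer: HHH

Derivation:
Token 1: literal('H'). Output: "H"
Token 2: literal('H'). Output: "HH"
Token 3: backref(off=2, len=3). Buffer before: "HH" (len 2)
  byte 1: read out[0]='H', append. Buffer now: "HHH"
  byte 2: read out[1]='H', append. Buffer now: "HHHH"
  byte 3: read out[2]='H', append. Buffer now: "HHHHH"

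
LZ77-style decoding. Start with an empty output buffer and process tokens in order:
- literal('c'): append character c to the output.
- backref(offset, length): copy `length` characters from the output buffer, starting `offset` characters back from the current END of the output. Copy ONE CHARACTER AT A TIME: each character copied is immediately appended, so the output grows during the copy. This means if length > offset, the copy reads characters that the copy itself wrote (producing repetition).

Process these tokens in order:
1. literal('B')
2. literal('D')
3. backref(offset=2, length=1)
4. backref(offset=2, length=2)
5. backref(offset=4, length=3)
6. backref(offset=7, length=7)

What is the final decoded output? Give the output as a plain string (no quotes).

Answer: BDBDBDBDDBDBDBD

Derivation:
Token 1: literal('B'). Output: "B"
Token 2: literal('D'). Output: "BD"
Token 3: backref(off=2, len=1). Copied 'B' from pos 0. Output: "BDB"
Token 4: backref(off=2, len=2). Copied 'DB' from pos 1. Output: "BDBDB"
Token 5: backref(off=4, len=3). Copied 'DBD' from pos 1. Output: "BDBDBDBD"
Token 6: backref(off=7, len=7). Copied 'DBDBDBD' from pos 1. Output: "BDBDBDBDDBDBDBD"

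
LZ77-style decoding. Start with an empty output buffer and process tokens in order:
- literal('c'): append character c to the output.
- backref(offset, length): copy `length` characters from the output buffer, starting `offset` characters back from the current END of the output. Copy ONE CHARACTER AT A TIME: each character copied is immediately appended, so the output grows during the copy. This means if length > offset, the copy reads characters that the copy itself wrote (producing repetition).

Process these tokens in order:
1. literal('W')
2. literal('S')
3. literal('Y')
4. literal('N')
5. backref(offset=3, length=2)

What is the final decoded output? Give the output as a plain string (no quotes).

Answer: WSYNSY

Derivation:
Token 1: literal('W'). Output: "W"
Token 2: literal('S'). Output: "WS"
Token 3: literal('Y'). Output: "WSY"
Token 4: literal('N'). Output: "WSYN"
Token 5: backref(off=3, len=2). Copied 'SY' from pos 1. Output: "WSYNSY"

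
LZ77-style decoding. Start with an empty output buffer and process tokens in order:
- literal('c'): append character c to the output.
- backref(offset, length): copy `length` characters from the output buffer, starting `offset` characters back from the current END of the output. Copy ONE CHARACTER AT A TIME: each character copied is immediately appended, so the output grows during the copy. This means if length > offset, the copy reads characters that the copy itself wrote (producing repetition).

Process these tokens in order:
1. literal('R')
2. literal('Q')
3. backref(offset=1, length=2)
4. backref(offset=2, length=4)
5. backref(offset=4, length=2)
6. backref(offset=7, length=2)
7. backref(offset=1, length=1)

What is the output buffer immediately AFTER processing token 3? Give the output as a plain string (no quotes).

Answer: RQQQ

Derivation:
Token 1: literal('R'). Output: "R"
Token 2: literal('Q'). Output: "RQ"
Token 3: backref(off=1, len=2) (overlapping!). Copied 'QQ' from pos 1. Output: "RQQQ"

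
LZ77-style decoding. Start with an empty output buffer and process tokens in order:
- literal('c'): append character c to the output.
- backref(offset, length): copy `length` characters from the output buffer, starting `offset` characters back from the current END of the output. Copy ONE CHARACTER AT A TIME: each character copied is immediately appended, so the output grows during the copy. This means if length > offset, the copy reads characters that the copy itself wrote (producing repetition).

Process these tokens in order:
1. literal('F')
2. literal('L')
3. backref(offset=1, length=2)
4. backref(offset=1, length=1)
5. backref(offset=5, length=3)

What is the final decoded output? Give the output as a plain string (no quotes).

Token 1: literal('F'). Output: "F"
Token 2: literal('L'). Output: "FL"
Token 3: backref(off=1, len=2) (overlapping!). Copied 'LL' from pos 1. Output: "FLLL"
Token 4: backref(off=1, len=1). Copied 'L' from pos 3. Output: "FLLLL"
Token 5: backref(off=5, len=3). Copied 'FLL' from pos 0. Output: "FLLLLFLL"

Answer: FLLLLFLL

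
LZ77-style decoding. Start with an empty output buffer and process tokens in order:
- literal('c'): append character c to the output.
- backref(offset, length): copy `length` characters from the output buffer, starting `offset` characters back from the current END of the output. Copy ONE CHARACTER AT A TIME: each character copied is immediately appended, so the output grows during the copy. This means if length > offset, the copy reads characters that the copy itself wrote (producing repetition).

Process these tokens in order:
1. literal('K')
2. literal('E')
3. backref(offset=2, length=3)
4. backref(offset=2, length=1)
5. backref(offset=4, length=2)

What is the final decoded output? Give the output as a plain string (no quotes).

Answer: KEKEKEKE

Derivation:
Token 1: literal('K'). Output: "K"
Token 2: literal('E'). Output: "KE"
Token 3: backref(off=2, len=3) (overlapping!). Copied 'KEK' from pos 0. Output: "KEKEK"
Token 4: backref(off=2, len=1). Copied 'E' from pos 3. Output: "KEKEKE"
Token 5: backref(off=4, len=2). Copied 'KE' from pos 2. Output: "KEKEKEKE"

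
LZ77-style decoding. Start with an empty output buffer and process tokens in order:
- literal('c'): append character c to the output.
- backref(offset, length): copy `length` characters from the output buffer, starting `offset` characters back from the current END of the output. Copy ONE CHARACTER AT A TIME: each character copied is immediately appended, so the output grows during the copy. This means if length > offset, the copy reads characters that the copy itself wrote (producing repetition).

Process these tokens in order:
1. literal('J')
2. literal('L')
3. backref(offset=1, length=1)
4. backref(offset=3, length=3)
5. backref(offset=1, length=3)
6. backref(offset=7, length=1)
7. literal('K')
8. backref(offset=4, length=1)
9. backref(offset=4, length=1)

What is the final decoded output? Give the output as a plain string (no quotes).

Answer: JLLJLLLLLLKLL

Derivation:
Token 1: literal('J'). Output: "J"
Token 2: literal('L'). Output: "JL"
Token 3: backref(off=1, len=1). Copied 'L' from pos 1. Output: "JLL"
Token 4: backref(off=3, len=3). Copied 'JLL' from pos 0. Output: "JLLJLL"
Token 5: backref(off=1, len=3) (overlapping!). Copied 'LLL' from pos 5. Output: "JLLJLLLLL"
Token 6: backref(off=7, len=1). Copied 'L' from pos 2. Output: "JLLJLLLLLL"
Token 7: literal('K'). Output: "JLLJLLLLLLK"
Token 8: backref(off=4, len=1). Copied 'L' from pos 7. Output: "JLLJLLLLLLKL"
Token 9: backref(off=4, len=1). Copied 'L' from pos 8. Output: "JLLJLLLLLLKLL"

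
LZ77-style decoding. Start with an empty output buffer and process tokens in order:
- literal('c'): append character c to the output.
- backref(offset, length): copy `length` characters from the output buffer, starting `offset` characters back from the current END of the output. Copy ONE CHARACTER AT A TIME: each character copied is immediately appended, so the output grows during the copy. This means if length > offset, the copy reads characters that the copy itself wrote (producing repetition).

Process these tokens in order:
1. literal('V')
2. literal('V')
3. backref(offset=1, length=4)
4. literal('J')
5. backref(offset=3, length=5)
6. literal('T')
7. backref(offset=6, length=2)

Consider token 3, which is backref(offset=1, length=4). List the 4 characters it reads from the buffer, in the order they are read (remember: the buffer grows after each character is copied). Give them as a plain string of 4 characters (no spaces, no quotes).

Token 1: literal('V'). Output: "V"
Token 2: literal('V'). Output: "VV"
Token 3: backref(off=1, len=4). Buffer before: "VV" (len 2)
  byte 1: read out[1]='V', append. Buffer now: "VVV"
  byte 2: read out[2]='V', append. Buffer now: "VVVV"
  byte 3: read out[3]='V', append. Buffer now: "VVVVV"
  byte 4: read out[4]='V', append. Buffer now: "VVVVVV"

Answer: VVVV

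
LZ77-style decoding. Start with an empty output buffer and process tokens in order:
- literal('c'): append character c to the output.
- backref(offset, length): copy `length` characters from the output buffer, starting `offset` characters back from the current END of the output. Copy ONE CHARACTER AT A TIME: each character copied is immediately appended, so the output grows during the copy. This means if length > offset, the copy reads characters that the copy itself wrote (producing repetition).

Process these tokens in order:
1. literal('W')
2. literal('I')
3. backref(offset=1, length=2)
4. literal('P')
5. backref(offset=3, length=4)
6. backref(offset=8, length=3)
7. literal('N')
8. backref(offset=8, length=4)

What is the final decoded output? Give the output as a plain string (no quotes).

Answer: WIIIPIIPIIIINIIPI

Derivation:
Token 1: literal('W'). Output: "W"
Token 2: literal('I'). Output: "WI"
Token 3: backref(off=1, len=2) (overlapping!). Copied 'II' from pos 1. Output: "WIII"
Token 4: literal('P'). Output: "WIIIP"
Token 5: backref(off=3, len=4) (overlapping!). Copied 'IIPI' from pos 2. Output: "WIIIPIIPI"
Token 6: backref(off=8, len=3). Copied 'III' from pos 1. Output: "WIIIPIIPIIII"
Token 7: literal('N'). Output: "WIIIPIIPIIIIN"
Token 8: backref(off=8, len=4). Copied 'IIPI' from pos 5. Output: "WIIIPIIPIIIINIIPI"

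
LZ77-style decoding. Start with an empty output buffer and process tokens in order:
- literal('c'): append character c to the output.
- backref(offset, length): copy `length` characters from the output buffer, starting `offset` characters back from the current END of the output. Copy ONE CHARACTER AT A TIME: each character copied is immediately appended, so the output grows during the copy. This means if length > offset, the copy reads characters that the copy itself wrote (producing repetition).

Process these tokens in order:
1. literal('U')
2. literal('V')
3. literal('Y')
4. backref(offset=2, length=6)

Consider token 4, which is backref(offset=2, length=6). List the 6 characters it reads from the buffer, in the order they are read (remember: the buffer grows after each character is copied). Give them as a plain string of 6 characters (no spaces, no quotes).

Token 1: literal('U'). Output: "U"
Token 2: literal('V'). Output: "UV"
Token 3: literal('Y'). Output: "UVY"
Token 4: backref(off=2, len=6). Buffer before: "UVY" (len 3)
  byte 1: read out[1]='V', append. Buffer now: "UVYV"
  byte 2: read out[2]='Y', append. Buffer now: "UVYVY"
  byte 3: read out[3]='V', append. Buffer now: "UVYVYV"
  byte 4: read out[4]='Y', append. Buffer now: "UVYVYVY"
  byte 5: read out[5]='V', append. Buffer now: "UVYVYVYV"
  byte 6: read out[6]='Y', append. Buffer now: "UVYVYVYVY"

Answer: VYVYVY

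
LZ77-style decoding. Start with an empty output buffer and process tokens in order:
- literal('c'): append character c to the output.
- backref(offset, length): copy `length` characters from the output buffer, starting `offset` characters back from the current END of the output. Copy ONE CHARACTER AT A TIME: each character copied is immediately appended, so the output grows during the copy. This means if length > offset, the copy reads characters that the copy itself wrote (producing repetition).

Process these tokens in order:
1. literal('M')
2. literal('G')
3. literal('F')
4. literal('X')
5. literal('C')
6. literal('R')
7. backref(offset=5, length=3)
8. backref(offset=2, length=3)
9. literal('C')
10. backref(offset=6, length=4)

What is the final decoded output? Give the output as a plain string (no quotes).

Token 1: literal('M'). Output: "M"
Token 2: literal('G'). Output: "MG"
Token 3: literal('F'). Output: "MGF"
Token 4: literal('X'). Output: "MGFX"
Token 5: literal('C'). Output: "MGFXC"
Token 6: literal('R'). Output: "MGFXCR"
Token 7: backref(off=5, len=3). Copied 'GFX' from pos 1. Output: "MGFXCRGFX"
Token 8: backref(off=2, len=3) (overlapping!). Copied 'FXF' from pos 7. Output: "MGFXCRGFXFXF"
Token 9: literal('C'). Output: "MGFXCRGFXFXFC"
Token 10: backref(off=6, len=4). Copied 'FXFX' from pos 7. Output: "MGFXCRGFXFXFCFXFX"

Answer: MGFXCRGFXFXFCFXFX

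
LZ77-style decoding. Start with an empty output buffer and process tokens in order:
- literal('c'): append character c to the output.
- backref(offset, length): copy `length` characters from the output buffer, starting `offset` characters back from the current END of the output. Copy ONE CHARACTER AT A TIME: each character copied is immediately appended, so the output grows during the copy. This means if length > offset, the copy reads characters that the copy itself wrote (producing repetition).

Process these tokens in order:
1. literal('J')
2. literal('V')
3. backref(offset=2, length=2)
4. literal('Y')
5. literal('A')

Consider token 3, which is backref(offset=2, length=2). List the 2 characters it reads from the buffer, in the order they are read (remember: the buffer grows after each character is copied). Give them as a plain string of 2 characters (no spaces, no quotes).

Token 1: literal('J'). Output: "J"
Token 2: literal('V'). Output: "JV"
Token 3: backref(off=2, len=2). Buffer before: "JV" (len 2)
  byte 1: read out[0]='J', append. Buffer now: "JVJ"
  byte 2: read out[1]='V', append. Buffer now: "JVJV"

Answer: JV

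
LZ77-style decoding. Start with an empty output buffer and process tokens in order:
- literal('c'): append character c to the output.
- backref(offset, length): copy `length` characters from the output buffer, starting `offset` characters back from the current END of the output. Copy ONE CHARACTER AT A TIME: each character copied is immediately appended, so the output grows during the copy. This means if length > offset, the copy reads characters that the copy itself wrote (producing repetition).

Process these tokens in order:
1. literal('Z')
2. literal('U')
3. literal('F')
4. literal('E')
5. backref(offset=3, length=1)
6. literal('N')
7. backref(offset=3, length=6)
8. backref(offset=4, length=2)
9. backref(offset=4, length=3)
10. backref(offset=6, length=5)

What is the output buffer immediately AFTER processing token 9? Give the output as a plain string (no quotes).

Token 1: literal('Z'). Output: "Z"
Token 2: literal('U'). Output: "ZU"
Token 3: literal('F'). Output: "ZUF"
Token 4: literal('E'). Output: "ZUFE"
Token 5: backref(off=3, len=1). Copied 'U' from pos 1. Output: "ZUFEU"
Token 6: literal('N'). Output: "ZUFEUN"
Token 7: backref(off=3, len=6) (overlapping!). Copied 'EUNEUN' from pos 3. Output: "ZUFEUNEUNEUN"
Token 8: backref(off=4, len=2). Copied 'NE' from pos 8. Output: "ZUFEUNEUNEUNNE"
Token 9: backref(off=4, len=3). Copied 'UNN' from pos 10. Output: "ZUFEUNEUNEUNNEUNN"

Answer: ZUFEUNEUNEUNNEUNN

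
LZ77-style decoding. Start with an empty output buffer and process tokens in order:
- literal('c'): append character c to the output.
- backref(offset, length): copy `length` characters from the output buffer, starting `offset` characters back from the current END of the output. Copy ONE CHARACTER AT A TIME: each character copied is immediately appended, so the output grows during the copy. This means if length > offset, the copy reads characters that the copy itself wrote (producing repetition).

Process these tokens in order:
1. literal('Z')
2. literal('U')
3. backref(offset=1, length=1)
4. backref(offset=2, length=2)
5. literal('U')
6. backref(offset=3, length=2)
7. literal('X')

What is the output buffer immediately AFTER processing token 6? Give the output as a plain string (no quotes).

Answer: ZUUUUUUU

Derivation:
Token 1: literal('Z'). Output: "Z"
Token 2: literal('U'). Output: "ZU"
Token 3: backref(off=1, len=1). Copied 'U' from pos 1. Output: "ZUU"
Token 4: backref(off=2, len=2). Copied 'UU' from pos 1. Output: "ZUUUU"
Token 5: literal('U'). Output: "ZUUUUU"
Token 6: backref(off=3, len=2). Copied 'UU' from pos 3. Output: "ZUUUUUUU"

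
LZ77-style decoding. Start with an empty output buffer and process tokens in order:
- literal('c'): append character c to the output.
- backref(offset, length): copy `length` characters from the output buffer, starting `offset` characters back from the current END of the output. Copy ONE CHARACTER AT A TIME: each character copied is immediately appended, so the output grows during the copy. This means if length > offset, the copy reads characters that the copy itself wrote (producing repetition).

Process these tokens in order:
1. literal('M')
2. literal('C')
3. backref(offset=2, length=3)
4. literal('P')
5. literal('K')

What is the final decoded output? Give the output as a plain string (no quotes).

Token 1: literal('M'). Output: "M"
Token 2: literal('C'). Output: "MC"
Token 3: backref(off=2, len=3) (overlapping!). Copied 'MCM' from pos 0. Output: "MCMCM"
Token 4: literal('P'). Output: "MCMCMP"
Token 5: literal('K'). Output: "MCMCMPK"

Answer: MCMCMPK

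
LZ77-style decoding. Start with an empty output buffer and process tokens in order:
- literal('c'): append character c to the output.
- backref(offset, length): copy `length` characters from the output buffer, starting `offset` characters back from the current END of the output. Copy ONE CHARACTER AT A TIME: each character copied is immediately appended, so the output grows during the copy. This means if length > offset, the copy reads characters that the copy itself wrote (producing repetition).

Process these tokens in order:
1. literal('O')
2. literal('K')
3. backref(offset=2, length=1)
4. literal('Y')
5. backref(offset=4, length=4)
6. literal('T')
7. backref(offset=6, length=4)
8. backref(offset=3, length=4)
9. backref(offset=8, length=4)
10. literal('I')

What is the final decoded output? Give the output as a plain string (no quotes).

Answer: OKOYOKOYTYOKOOKOOYOKOI

Derivation:
Token 1: literal('O'). Output: "O"
Token 2: literal('K'). Output: "OK"
Token 3: backref(off=2, len=1). Copied 'O' from pos 0. Output: "OKO"
Token 4: literal('Y'). Output: "OKOY"
Token 5: backref(off=4, len=4). Copied 'OKOY' from pos 0. Output: "OKOYOKOY"
Token 6: literal('T'). Output: "OKOYOKOYT"
Token 7: backref(off=6, len=4). Copied 'YOKO' from pos 3. Output: "OKOYOKOYTYOKO"
Token 8: backref(off=3, len=4) (overlapping!). Copied 'OKOO' from pos 10. Output: "OKOYOKOYTYOKOOKOO"
Token 9: backref(off=8, len=4). Copied 'YOKO' from pos 9. Output: "OKOYOKOYTYOKOOKOOYOKO"
Token 10: literal('I'). Output: "OKOYOKOYTYOKOOKOOYOKOI"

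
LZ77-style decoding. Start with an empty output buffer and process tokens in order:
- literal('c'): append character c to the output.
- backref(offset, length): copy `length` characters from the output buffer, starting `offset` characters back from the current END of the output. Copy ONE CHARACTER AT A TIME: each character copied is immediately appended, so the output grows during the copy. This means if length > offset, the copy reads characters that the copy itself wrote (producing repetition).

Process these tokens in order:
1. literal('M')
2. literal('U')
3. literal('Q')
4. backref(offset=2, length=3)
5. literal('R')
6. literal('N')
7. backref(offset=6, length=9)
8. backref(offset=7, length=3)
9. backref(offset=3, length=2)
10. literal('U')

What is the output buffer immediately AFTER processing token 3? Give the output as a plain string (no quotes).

Token 1: literal('M'). Output: "M"
Token 2: literal('U'). Output: "MU"
Token 3: literal('Q'). Output: "MUQ"

Answer: MUQ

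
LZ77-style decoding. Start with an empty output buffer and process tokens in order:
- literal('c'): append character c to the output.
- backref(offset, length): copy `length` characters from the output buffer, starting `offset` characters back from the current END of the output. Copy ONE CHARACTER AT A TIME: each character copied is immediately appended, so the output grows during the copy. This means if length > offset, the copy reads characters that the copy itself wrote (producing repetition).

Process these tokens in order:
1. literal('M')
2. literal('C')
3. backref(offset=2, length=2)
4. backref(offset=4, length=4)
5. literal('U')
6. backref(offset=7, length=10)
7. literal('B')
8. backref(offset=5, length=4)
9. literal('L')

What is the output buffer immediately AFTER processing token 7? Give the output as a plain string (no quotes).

Answer: MCMCMCMCUMCMCMCUMCMB

Derivation:
Token 1: literal('M'). Output: "M"
Token 2: literal('C'). Output: "MC"
Token 3: backref(off=2, len=2). Copied 'MC' from pos 0. Output: "MCMC"
Token 4: backref(off=4, len=4). Copied 'MCMC' from pos 0. Output: "MCMCMCMC"
Token 5: literal('U'). Output: "MCMCMCMCU"
Token 6: backref(off=7, len=10) (overlapping!). Copied 'MCMCMCUMCM' from pos 2. Output: "MCMCMCMCUMCMCMCUMCM"
Token 7: literal('B'). Output: "MCMCMCMCUMCMCMCUMCMB"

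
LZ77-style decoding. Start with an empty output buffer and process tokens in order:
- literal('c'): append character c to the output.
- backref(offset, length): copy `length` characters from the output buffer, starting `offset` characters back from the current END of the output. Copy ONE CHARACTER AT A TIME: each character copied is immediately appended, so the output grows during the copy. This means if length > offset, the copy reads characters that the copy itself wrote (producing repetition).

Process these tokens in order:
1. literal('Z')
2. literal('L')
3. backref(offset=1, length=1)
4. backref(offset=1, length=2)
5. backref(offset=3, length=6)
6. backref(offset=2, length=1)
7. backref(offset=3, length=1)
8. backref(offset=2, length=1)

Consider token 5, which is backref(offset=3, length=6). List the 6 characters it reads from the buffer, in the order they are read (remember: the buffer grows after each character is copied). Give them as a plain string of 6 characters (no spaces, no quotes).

Token 1: literal('Z'). Output: "Z"
Token 2: literal('L'). Output: "ZL"
Token 3: backref(off=1, len=1). Copied 'L' from pos 1. Output: "ZLL"
Token 4: backref(off=1, len=2) (overlapping!). Copied 'LL' from pos 2. Output: "ZLLLL"
Token 5: backref(off=3, len=6). Buffer before: "ZLLLL" (len 5)
  byte 1: read out[2]='L', append. Buffer now: "ZLLLLL"
  byte 2: read out[3]='L', append. Buffer now: "ZLLLLLL"
  byte 3: read out[4]='L', append. Buffer now: "ZLLLLLLL"
  byte 4: read out[5]='L', append. Buffer now: "ZLLLLLLLL"
  byte 5: read out[6]='L', append. Buffer now: "ZLLLLLLLLL"
  byte 6: read out[7]='L', append. Buffer now: "ZLLLLLLLLLL"

Answer: LLLLLL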